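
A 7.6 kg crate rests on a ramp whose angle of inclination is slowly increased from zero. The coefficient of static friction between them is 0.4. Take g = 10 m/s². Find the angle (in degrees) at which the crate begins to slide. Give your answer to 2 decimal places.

At the threshold of sliding, static friction is at its maximum μ_s N and exactly balances the weight component along the incline: mg sin θ = μ_s mg cos θ.
Hence tan θ = μ_s = 0.4, so θ = arctan(0.4) = 21.8014°.

21.80°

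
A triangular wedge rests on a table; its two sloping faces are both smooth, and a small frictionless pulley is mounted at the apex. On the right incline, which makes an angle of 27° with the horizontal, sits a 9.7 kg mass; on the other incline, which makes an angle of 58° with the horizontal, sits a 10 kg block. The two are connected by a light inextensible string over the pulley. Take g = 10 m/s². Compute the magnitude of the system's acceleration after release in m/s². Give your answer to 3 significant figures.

2.07 m/s²

Resolve each weight along its own incline: the 9.7 kg mass has component 9.7 × 10 × sin 27° = 44.037 N down its slope, and the 10 kg mass has 10 × 10 × sin 58° = 84.805 N down its slope.
The 10 kg side's 84.805 N exceeds the other side's 44.037 N, so that mass slides down and the 9.7 kg mass slides up. Taking that direction as positive, Newton's second law for the whole system gives 84.805 − 44.037 = (9.7 + 10) a, so a = 40.768 / 19.7 = 2.0694 m/s².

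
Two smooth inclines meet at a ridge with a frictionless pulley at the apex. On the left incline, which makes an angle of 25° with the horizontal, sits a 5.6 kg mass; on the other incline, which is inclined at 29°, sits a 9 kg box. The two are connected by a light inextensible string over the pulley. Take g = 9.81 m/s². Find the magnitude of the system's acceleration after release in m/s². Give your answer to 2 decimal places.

Resolve each weight along its own incline: the 5.6 kg mass has component 5.6 × 9.81 × sin 25° = 23.217 N down its slope, and the 9 kg mass has 9 × 9.81 × sin 29° = 42.804 N down its slope.
The 9 kg side's 42.804 N exceeds the other side's 23.217 N, so that mass slides down and the 5.6 kg mass slides up. Taking that direction as positive, Newton's second law for the whole system gives 42.804 − 23.217 = (5.6 + 9) a, so a = 19.587 / 14.6 = 1.3416 m/s².

1.34 m/s²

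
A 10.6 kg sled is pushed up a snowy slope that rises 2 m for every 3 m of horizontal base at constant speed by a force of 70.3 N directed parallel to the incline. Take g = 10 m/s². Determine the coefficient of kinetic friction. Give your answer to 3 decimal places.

At constant speed ΣF = 0 along the incline. The applied 70.3 N acts up the slope; the weight component mg sin 33.69° = 58.798 N and kinetic friction μN both act down the slope.
So 70.3 = 58.798 + μ × 88.197, giving μ = (70.3 − 58.798) / 88.197 = 0.1304.

0.130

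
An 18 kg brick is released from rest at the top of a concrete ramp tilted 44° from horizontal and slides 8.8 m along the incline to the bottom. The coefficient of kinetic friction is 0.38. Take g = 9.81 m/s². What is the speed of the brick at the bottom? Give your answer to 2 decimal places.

The weight component along the incline is mg sin 44° = 122.663 N and the normal force is N = mg cos 44° = 127.021 N.
Friction up the slope is f = μN = 0.38 × 127.021 = 48.268 N, so the net downslope force is 122.663 − 48.268 = 74.395 N and a = 74.395 / 18 = 4.1331 m/s².
Starting from rest over a distance of 8.8 m, v² = 2aL = 2 × 4.1331 × 8.8 = 72.7426, so v = 8.5289 m/s.

8.53 m/s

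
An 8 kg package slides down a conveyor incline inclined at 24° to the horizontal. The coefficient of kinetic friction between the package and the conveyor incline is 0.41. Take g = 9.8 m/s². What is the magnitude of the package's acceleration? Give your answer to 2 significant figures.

Resolving the weight along the incline: the component pulling the package down the slope is mg sin 24° = 8 × 9.8 × 0.4067 = 31.885 N, and the normal force is N = mg cos 24° = 8 × 9.8 × 0.9135 = 71.618 N.
Kinetic friction acts up the slope with magnitude f = μN = 0.41 × 71.618 = 29.363 N.
Net force along the incline is 31.885 − 29.363 = 2.522 N, so a = 2.522 / 8 = 0.3152 m/s².

0.32 m/s²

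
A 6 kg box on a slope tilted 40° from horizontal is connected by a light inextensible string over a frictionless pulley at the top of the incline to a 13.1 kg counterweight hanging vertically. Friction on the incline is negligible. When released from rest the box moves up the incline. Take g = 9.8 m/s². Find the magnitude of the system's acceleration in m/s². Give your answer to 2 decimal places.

4.74 m/s²

For the box on the incline: the weight component along the slope is m₁g sin 40° = 6 × 9.8 × 0.6428 = 37.797 N and the normal force is N = m₁g cos 40° = 45.043 N.
Newton's second law for the box (up-slope positive): T − 37.797 = 6 a. For the hanging counterweight (downward positive): 13.1 × 9.8 − T = 13.1 a.
Adding the two equations eliminates T: 90.583 = 19.1 a, so a = 4.7426 m/s².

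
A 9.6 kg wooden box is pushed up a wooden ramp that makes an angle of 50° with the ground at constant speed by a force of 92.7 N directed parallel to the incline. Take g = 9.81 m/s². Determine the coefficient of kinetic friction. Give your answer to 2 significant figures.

0.34

At constant speed ΣF = 0 along the incline. The applied 92.7 N acts up the slope; the weight component mg sin 50° = 72.143 N and kinetic friction μN both act down the slope.
So 92.7 = 72.143 + μ × 60.535, giving μ = (92.7 − 72.143) / 60.535 = 0.3396.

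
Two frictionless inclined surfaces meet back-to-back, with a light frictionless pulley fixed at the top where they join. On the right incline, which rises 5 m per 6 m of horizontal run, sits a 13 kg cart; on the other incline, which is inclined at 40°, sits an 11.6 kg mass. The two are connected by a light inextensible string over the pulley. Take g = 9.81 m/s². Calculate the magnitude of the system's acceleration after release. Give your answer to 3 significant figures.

Resolve each weight along its own incline: the 13 kg mass has component 13 × 9.81 × sin 39.81° = 81.643 N down its slope, and the 11.6 kg mass has 11.6 × 9.81 × sin 40° = 73.147 N down its slope.
The 13 kg side's 81.643 N exceeds the other side's 73.147 N, so that mass slides down and the 11.6 kg mass slides up. Taking that direction as positive, Newton's second law for the whole system gives 81.643 − 73.147 = (13 + 11.6) a, so a = 8.496 / 24.6 = 0.3454 m/s².

0.345 m/s²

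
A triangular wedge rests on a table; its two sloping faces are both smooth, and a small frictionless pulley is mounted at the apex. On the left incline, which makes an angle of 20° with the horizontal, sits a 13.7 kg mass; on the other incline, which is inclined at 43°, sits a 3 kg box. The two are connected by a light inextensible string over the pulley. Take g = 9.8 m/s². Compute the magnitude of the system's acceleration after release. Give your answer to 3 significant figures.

Resolve each weight along its own incline: the 13.7 kg mass has component 13.7 × 9.8 × sin 20° = 45.920 N down its slope, and the 3 kg mass has 3 × 9.8 × sin 43° = 20.051 N down its slope.
The 13.7 kg side's 45.920 N exceeds the other side's 20.051 N, so that mass slides down and the 3 kg mass slides up. Taking that direction as positive, Newton's second law for the whole system gives 45.920 − 20.051 = (13.7 + 3) a, so a = 25.869 / 16.7 = 1.5490 m/s².

1.55 m/s²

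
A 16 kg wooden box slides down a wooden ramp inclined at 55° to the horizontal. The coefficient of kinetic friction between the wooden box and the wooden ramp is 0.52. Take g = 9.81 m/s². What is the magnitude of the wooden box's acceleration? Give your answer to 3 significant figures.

Resolving the weight along the incline: the component pulling the wooden box down the slope is mg sin 55° = 16 × 9.81 × 0.8192 = 128.582 N, and the normal force is N = mg cos 55° = 16 × 9.81 × 0.5736 = 90.032 N.
Kinetic friction acts up the slope with magnitude f = μN = 0.52 × 90.032 = 46.817 N.
Net force along the incline is 128.582 − 46.817 = 81.765 N, so a = 81.765 / 16 = 5.1103 m/s².

5.11 m/s²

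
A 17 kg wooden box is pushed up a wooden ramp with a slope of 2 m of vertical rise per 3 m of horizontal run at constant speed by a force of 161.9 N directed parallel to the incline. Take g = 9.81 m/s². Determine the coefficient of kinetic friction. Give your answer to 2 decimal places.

0.50

At constant speed ΣF = 0 along the incline. The applied 161.9 N acts up the slope; the weight component mg sin 33.69° = 92.507 N and kinetic friction μN both act down the slope.
So 161.9 = 92.507 + μ × 138.761, giving μ = (161.9 − 92.507) / 138.761 = 0.5001.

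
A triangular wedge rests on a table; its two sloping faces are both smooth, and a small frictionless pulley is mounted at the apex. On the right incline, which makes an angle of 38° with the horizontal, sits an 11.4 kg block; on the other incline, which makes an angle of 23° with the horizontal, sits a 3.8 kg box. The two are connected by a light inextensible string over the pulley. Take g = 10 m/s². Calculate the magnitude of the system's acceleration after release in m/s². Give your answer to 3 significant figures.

Resolve each weight along its own incline: the 11.4 kg mass has component 11.4 × 10 × sin 38° = 70.185 N down its slope, and the 3.8 kg mass has 3.8 × 10 × sin 23° = 14.848 N down its slope.
The 11.4 kg side's 70.185 N exceeds the other side's 14.848 N, so that mass slides down and the 3.8 kg mass slides up. Taking that direction as positive, Newton's second law for the whole system gives 70.185 − 14.848 = (11.4 + 3.8) a, so a = 55.337 / 15.2 = 3.6406 m/s².

3.64 m/s²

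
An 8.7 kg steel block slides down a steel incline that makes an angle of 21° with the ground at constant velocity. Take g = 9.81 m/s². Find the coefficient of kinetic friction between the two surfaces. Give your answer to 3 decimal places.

At constant velocity the net force along the incline is zero: mg sin 21° = μ mg cos 21°.
So μ = tan 21° = 0.3584 / 0.9336 = 0.3839.

0.384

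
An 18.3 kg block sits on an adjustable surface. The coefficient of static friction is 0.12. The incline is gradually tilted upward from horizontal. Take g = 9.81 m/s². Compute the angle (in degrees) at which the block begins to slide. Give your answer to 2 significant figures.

At the threshold of sliding, static friction is at its maximum μ_s N and exactly balances the weight component along the incline: mg sin θ = μ_s mg cos θ.
Hence tan θ = μ_s = 0.12, so θ = arctan(0.12) = 6.8428°.

6.8°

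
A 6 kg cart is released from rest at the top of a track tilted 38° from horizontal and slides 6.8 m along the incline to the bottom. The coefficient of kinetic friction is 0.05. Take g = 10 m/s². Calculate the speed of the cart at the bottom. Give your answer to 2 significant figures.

The weight component along the incline is mg sin 38° = 36.940 N and the normal force is N = mg cos 38° = 47.281 N.
Friction up the slope is f = μN = 0.05 × 47.281 = 2.364 N, so the net downslope force is 36.940 − 2.364 = 34.576 N and a = 34.576 / 6 = 5.7627 m/s².
Starting from rest over a distance of 6.8 m, v² = 2aL = 2 × 5.7627 × 6.8 = 78.3727, so v = 8.8528 m/s.

8.9 m/s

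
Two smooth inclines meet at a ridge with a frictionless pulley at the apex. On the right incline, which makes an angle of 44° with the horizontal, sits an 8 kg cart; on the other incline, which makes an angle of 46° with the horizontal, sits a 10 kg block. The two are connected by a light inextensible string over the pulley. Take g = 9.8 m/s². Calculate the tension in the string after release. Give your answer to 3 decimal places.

Resolve each weight along its own incline: the 8 kg mass has component 8 × 9.8 × sin 44° = 54.461 N down its slope, and the 10 kg mass has 10 × 9.8 × sin 46° = 70.495 N down its slope.
The 10 kg side's 70.495 N exceeds the other side's 54.461 N, so that mass slides down and the 8 kg mass slides up. Taking that direction as positive, Newton's second law for the whole system gives 70.495 − 54.461 = (8 + 10) a, so a = 16.034 / 18 = 0.8908 m/s².
For the 8 kg mass (up-slope positive): T − 54.461 = 8 × 0.8908, so T = 61.587 N.

61.587 N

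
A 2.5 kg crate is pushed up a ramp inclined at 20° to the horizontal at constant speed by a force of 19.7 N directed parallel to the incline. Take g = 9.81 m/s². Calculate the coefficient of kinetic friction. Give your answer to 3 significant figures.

At constant speed ΣF = 0 along the incline. The applied 19.7 N acts up the slope; the weight component mg sin 20° = 8.388 N and kinetic friction μN both act down the slope.
So 19.7 = 8.388 + μ × 23.046, giving μ = (19.7 − 8.388) / 23.046 = 0.4908.

0.491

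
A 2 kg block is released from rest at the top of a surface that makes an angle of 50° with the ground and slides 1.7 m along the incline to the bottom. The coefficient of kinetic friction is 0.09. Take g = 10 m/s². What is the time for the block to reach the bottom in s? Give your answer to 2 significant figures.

The weight component along the incline is mg sin 50° = 15.321 N and the normal force is N = mg cos 50° = 12.856 N.
Friction up the slope is f = μN = 0.09 × 12.856 = 1.157 N, so the net downslope force is 15.321 − 1.157 = 14.164 N and a = 14.164 / 2 = 7.0820 m/s².
Starting from rest, L = ½at², so t = √(2L/a) = √(2 × 1.7 / 7.0820) = 0.6929 s.

0.69 s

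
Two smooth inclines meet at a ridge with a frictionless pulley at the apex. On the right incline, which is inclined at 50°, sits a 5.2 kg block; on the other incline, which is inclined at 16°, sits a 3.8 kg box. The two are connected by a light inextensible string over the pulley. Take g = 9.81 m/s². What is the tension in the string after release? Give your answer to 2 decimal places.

22.44 N

Resolve each weight along its own incline: the 5.2 kg mass has component 5.2 × 9.81 × sin 50° = 39.077 N down its slope, and the 3.8 kg mass has 3.8 × 9.81 × sin 16° = 10.275 N down its slope.
The 5.2 kg side's 39.077 N exceeds the other side's 10.275 N, so that mass slides down and the 3.8 kg mass slides up. Taking that direction as positive, Newton's second law for the whole system gives 39.077 − 10.275 = (5.2 + 3.8) a, so a = 28.802 / 9 = 3.2002 m/s².
For the 3.8 kg mass (up-slope positive): T − 10.275 = 3.8 × 3.2002, so T = 22.436 N.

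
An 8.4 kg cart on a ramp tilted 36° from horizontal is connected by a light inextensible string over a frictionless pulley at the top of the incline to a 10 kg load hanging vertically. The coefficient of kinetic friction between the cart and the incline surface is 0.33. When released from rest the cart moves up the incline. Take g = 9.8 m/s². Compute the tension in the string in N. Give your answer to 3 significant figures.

83.0 N

For the cart on the incline: the weight component along the slope is m₁g sin 36° = 8.4 × 9.8 × 0.5878 = 48.388 N and the normal force is N = m₁g cos 36° = 66.598 N.
Kinetic friction opposes the cart's motion up the incline: f = μN = 0.33 × 66.598 = 21.977 N acting down the slope.
Newton's second law for the cart (up-slope positive): T − 48.388 − 21.977 = 8.4 a. For the hanging load (downward positive): 10 × 9.8 − T = 10 a.
Adding the two equations eliminates T: 27.635 = 18.4 a, so a = 1.5019 m/s².
Then from the hanging load's equation, T = 10 × (9.8 − 1.5019) = 82.981 N.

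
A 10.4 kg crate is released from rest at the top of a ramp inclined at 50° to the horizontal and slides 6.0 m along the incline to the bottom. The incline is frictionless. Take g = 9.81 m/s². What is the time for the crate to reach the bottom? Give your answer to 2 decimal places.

1.26 s

The weight component along the incline is mg sin 50° = 78.155 N and the normal force is N = mg cos 50° = 65.580 N.
With no friction, a = g sin 50° = 7.5149 m/s².
Starting from rest, L = ½at², so t = √(2L/a) = √(2 × 6.0 / 7.5149) = 1.2637 s.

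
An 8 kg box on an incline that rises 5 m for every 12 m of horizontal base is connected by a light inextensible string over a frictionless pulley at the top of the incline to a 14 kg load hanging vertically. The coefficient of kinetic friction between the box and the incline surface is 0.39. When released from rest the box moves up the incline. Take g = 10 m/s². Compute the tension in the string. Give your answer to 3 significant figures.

For the box on the incline: the weight component along the slope is m₁g sin 22.62° = 8 × 10 × 0.3846 = 30.768 N and the normal force is N = m₁g cos 22.62° = 73.846 N.
Kinetic friction opposes the box's motion up the incline: f = μN = 0.39 × 73.846 = 28.800 N acting down the slope.
Newton's second law for the box (up-slope positive): T − 30.768 − 28.800 = 8 a. For the hanging load (downward positive): 14 × 10 − T = 14 a.
Adding the two equations eliminates T: 80.432 = 22 a, so a = 3.6560 m/s².
Then from the hanging load's equation, T = 14 × (10 − 3.6560) = 88.816 N.

88.8 N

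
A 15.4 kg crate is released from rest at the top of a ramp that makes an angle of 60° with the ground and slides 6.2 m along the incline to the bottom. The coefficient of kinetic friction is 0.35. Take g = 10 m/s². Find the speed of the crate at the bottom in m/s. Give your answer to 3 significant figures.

The weight component along the incline is mg sin 60° = 133.368 N and the normal force is N = mg cos 60° = 77.000 N.
Friction up the slope is f = μN = 0.35 × 77.000 = 26.950 N, so the net downslope force is 133.368 − 26.950 = 106.418 N and a = 106.418 / 15.4 = 6.9103 m/s².
Starting from rest over a distance of 6.2 m, v² = 2aL = 2 × 6.9103 × 6.2 = 85.6877, so v = 9.2568 m/s.

9.26 m/s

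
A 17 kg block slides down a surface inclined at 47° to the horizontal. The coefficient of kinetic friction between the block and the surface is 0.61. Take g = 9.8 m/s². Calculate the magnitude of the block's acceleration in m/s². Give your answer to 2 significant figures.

3.1 m/s²

Resolving the weight along the incline: the component pulling the block down the slope is mg sin 47° = 17 × 9.8 × 0.7314 = 121.851 N, and the normal force is N = mg cos 47° = 17 × 9.8 × 0.6820 = 113.621 N.
Kinetic friction acts up the slope with magnitude f = μN = 0.61 × 113.621 = 69.309 N.
Net force along the incline is 121.851 − 69.309 = 52.542 N, so a = 52.542 / 17 = 3.0907 m/s².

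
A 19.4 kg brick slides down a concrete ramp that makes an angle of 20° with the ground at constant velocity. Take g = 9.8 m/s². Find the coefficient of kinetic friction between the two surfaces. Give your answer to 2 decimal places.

0.36

At constant velocity the net force along the incline is zero: mg sin 20° = μ mg cos 20°.
So μ = tan 20° = 0.3420 / 0.9397 = 0.3639.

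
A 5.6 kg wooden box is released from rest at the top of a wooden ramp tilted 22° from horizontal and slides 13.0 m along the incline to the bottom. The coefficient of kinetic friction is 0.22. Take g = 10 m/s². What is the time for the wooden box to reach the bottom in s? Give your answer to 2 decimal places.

The weight component along the incline is mg sin 22° = 20.978 N and the normal force is N = mg cos 22° = 51.922 N.
Friction up the slope is f = μN = 0.22 × 51.922 = 11.423 N, so the net downslope force is 20.978 − 11.423 = 9.555 N and a = 9.555 / 5.6 = 1.7063 m/s².
Starting from rest, L = ½at², so t = √(2L/a) = √(2 × 13.0 / 1.7063) = 3.9035 s.

3.90 s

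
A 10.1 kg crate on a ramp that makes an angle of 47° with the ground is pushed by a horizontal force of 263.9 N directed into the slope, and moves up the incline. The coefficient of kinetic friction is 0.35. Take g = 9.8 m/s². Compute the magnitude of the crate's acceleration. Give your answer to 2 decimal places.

1.62 m/s²

The horizontal push has components F cos 47° = 263.9 × 0.6820 = 179.980 N up the incline and F sin 47° = 263.9 × 0.7314 = 193.016 N pressing into the surface.
The normal force is therefore N = mg cos 47° + F sin 47° = 67.504 + 193.016 = 260.520 N, and kinetic friction down the slope is μN = 0.35 × 260.520 = 91.182 N.
Along the incline: F cos 47° − mg sin 47° − μN = ma, so 179.980 − 72.394 − 91.182 = 10.1 a, giving a = 1.6242 m/s².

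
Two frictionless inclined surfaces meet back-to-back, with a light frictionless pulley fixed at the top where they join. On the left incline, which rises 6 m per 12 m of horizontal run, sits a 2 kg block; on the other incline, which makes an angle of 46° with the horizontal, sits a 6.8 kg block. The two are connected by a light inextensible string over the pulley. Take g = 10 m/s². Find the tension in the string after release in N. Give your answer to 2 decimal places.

Resolve each weight along its own incline: the 2 kg mass has component 2 × 10 × sin 26.57° = 8.944 N down its slope, and the 6.8 kg mass has 6.8 × 10 × sin 46° = 48.915 N down its slope.
The 6.8 kg side's 48.915 N exceeds the other side's 8.944 N, so that mass slides down and the 2 kg mass slides up. Taking that direction as positive, Newton's second law for the whole system gives 48.915 − 8.944 = (2 + 6.8) a, so a = 39.971 / 8.8 = 4.5422 m/s².
For the 2 kg mass (up-slope positive): T − 8.944 = 2 × 4.5422, so T = 18.028 N.

18.03 N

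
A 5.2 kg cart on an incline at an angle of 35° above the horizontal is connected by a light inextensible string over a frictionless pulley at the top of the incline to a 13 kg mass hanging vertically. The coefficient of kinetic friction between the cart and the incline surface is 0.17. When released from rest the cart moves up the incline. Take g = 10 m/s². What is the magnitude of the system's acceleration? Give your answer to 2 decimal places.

5.11 m/s²

For the cart on the incline: the weight component along the slope is m₁g sin 35° = 5.2 × 10 × 0.5736 = 29.827 N and the normal force is N = m₁g cos 35° = 42.596 N.
Kinetic friction opposes the cart's motion up the incline: f = μN = 0.17 × 42.596 = 7.241 N acting down the slope.
Newton's second law for the cart (up-slope positive): T − 29.827 − 7.241 = 5.2 a. For the hanging mass (downward positive): 13 × 10 − T = 13 a.
Adding the two equations eliminates T: 92.932 = 18.2 a, so a = 5.1062 m/s².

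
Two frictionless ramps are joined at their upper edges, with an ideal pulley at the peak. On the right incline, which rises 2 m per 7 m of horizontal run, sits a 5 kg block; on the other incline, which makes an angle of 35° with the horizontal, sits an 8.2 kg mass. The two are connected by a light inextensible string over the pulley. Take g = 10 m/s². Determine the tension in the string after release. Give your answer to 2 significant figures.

26 N

Resolve each weight along its own incline: the 5 kg mass has component 5 × 10 × sin 15.95° = 13.736 N down its slope, and the 8.2 kg mass has 8.2 × 10 × sin 35° = 47.033 N down its slope.
The 8.2 kg side's 47.033 N exceeds the other side's 13.736 N, so that mass slides down and the 5 kg mass slides up. Taking that direction as positive, Newton's second law for the whole system gives 47.033 − 13.736 = (5 + 8.2) a, so a = 33.297 / 13.2 = 2.5225 m/s².
For the 5 kg mass (up-slope positive): T − 13.736 = 5 × 2.5225, so T = 26.349 N.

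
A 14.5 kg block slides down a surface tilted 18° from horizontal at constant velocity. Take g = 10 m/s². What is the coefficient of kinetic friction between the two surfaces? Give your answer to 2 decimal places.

At constant velocity the net force along the incline is zero: mg sin 18° = μ mg cos 18°.
So μ = tan 18° = 0.3090 / 0.9511 = 0.3249.

0.32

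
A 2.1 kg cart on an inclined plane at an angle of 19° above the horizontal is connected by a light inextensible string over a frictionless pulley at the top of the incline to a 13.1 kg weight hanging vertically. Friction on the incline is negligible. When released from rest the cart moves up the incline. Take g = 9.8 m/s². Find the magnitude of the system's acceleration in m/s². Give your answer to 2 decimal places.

For the cart on the incline: the weight component along the slope is m₁g sin 19° = 2.1 × 9.8 × 0.3256 = 6.701 N and the normal force is N = m₁g cos 19° = 19.459 N.
Newton's second law for the cart (up-slope positive): T − 6.701 = 2.1 a. For the hanging weight (downward positive): 13.1 × 9.8 − T = 13.1 a.
Adding the two equations eliminates T: 121.679 = 15.2 a, so a = 8.0052 m/s².

8.01 m/s²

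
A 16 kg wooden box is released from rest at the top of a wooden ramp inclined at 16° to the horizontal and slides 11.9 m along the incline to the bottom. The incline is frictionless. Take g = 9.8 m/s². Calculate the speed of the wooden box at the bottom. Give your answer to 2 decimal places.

8.02 m/s

The weight component along the incline is mg sin 16° = 43.220 N and the normal force is N = mg cos 16° = 150.726 N.
With no friction, a = g sin 16° = 2.7012 m/s².
Starting from rest over a distance of 11.9 m, v² = 2aL = 2 × 2.7012 × 11.9 = 64.2886, so v = 8.0180 m/s.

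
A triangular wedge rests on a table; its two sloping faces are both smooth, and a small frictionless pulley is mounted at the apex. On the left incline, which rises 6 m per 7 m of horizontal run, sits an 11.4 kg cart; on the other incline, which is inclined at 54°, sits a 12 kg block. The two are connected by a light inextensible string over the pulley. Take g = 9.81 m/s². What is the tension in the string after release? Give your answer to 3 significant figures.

83.7 N

Resolve each weight along its own incline: the 11.4 kg mass has component 11.4 × 9.81 × sin 40.60° = 72.781 N down its slope, and the 12 kg mass has 12 × 9.81 × sin 54° = 95.237 N down its slope.
The 12 kg side's 95.237 N exceeds the other side's 72.781 N, so that mass slides down and the 11.4 kg mass slides up. Taking that direction as positive, Newton's second law for the whole system gives 95.237 − 72.781 = (11.4 + 12) a, so a = 22.456 / 23.4 = 0.9597 m/s².
For the 11.4 kg mass (up-slope positive): T − 72.781 = 11.4 × 0.9597, so T = 83.722 N.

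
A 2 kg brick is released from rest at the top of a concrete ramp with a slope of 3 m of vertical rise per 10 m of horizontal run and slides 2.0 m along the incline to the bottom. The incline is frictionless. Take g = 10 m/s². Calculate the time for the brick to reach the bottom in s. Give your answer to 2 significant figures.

The weight component along the incline is mg sin 16.70° = 5.747 N and the normal force is N = mg cos 16.70° = 19.157 N.
With no friction, a = g sin 16.70° = 2.8735 m/s².
Starting from rest, L = ½at², so t = √(2L/a) = √(2 × 2.0 / 2.8735) = 1.1798 s.

1.2 s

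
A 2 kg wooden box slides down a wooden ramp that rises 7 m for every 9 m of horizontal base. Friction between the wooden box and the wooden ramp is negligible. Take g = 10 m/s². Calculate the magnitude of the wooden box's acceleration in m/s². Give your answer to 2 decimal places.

6.14 m/s²

Resolving the weight along the incline: the component pulling the wooden box down the slope is mg sin 37.87° = 2 × 10 × 0.6139 = 12.278 N, and the normal force is N = mg cos 37.87° = 2 × 10 × 0.7894 = 15.788 N.
With no friction the net force along the incline is 12.278 N, so a = g sin 37.87° = 12.278 / 2 = 6.1390 m/s².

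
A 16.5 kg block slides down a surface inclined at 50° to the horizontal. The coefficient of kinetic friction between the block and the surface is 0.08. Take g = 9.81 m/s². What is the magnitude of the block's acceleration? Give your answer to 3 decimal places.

Resolving the weight along the incline: the component pulling the block down the slope is mg sin 50° = 16.5 × 9.81 × 0.7660 = 123.989 N, and the normal force is N = mg cos 50° = 16.5 × 9.81 × 0.6428 = 104.047 N.
Kinetic friction acts up the slope with magnitude f = μN = 0.08 × 104.047 = 8.324 N.
Net force along the incline is 123.989 − 8.324 = 115.665 N, so a = 115.665 / 16.5 = 7.0100 m/s².

7.010 m/s²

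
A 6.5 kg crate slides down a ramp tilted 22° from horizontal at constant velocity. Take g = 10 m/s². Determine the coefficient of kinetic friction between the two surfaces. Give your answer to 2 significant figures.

At constant velocity the net force along the incline is zero: mg sin 22° = μ mg cos 22°.
So μ = tan 22° = 0.3746 / 0.9272 = 0.4040.

0.40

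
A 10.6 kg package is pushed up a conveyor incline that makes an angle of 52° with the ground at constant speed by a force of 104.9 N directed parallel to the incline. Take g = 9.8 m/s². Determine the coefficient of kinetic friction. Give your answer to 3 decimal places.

At constant speed ΣF = 0 along the incline. The applied 104.9 N acts up the slope; the weight component mg sin 52° = 81.859 N and kinetic friction μN both act down the slope.
So 104.9 = 81.859 + μ × 63.955, giving μ = (104.9 − 81.859) / 63.955 = 0.3603.

0.360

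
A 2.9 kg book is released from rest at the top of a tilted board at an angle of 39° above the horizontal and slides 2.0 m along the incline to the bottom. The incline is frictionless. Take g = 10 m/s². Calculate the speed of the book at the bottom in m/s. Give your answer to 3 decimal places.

5.017 m/s

The weight component along the incline is mg sin 39° = 18.250 N and the normal force is N = mg cos 39° = 22.537 N.
With no friction, a = g sin 39° = 6.2932 m/s².
Starting from rest over a distance of 2.0 m, v² = 2aL = 2 × 6.2932 × 2.0 = 25.1728, so v = 5.0173 m/s.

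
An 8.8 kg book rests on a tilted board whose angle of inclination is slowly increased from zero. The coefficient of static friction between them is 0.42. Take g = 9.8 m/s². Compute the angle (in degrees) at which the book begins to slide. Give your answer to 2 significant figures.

23°

At the threshold of sliding, static friction is at its maximum μ_s N and exactly balances the weight component along the incline: mg sin θ = μ_s mg cos θ.
Hence tan θ = μ_s = 0.42, so θ = arctan(0.42) = 22.7824°.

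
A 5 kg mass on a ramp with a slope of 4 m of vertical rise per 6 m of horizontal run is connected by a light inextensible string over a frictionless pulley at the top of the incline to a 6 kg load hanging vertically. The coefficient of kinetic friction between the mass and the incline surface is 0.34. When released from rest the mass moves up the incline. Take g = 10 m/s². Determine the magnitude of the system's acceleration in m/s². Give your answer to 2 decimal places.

1.65 m/s²

For the mass on the incline: the weight component along the slope is m₁g sin 33.69° = 5 × 10 × 0.5547 = 27.735 N and the normal force is N = m₁g cos 33.69° = 41.603 N.
Kinetic friction opposes the mass's motion up the incline: f = μN = 0.34 × 41.603 = 14.145 N acting down the slope.
Newton's second law for the mass (up-slope positive): T − 27.735 − 14.145 = 5 a. For the hanging load (downward positive): 6 × 10 − T = 6 a.
Adding the two equations eliminates T: 18.120 = 11 a, so a = 1.6473 m/s².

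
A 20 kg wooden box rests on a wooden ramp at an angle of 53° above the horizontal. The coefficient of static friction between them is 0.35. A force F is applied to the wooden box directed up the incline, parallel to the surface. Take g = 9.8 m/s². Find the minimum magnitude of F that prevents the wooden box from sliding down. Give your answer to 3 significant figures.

The normal force is N = mg cos 53° = 117.956 N. With F at its minimum the wooden box is on the verge of sliding down, so static friction is at its maximum μ_s N = 0.35 × 117.956 = 41.285 N and acts up the slope.
Equilibrium along the incline: F + μ_s N = mg sin 53°, so F = 156.533 − 41.285 = 115.248 N.

115 N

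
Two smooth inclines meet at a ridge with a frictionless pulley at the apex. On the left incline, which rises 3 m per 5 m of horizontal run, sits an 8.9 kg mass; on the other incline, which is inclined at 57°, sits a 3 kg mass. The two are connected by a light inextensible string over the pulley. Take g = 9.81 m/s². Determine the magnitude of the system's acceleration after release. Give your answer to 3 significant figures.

Resolve each weight along its own incline: the 8.9 kg mass has component 8.9 × 9.81 × sin 30.96° = 44.920 N down its slope, and the 3 kg mass has 3 × 9.81 × sin 57° = 24.682 N down its slope.
The 8.9 kg side's 44.920 N exceeds the other side's 24.682 N, so that mass slides down and the 3 kg mass slides up. Taking that direction as positive, Newton's second law for the whole system gives 44.920 − 24.682 = (8.9 + 3) a, so a = 20.238 / 11.9 = 1.7007 m/s².

1.70 m/s²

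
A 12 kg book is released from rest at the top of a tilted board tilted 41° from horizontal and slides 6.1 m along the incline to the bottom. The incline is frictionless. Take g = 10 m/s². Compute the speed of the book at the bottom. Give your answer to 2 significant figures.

The weight component along the incline is mg sin 41° = 78.727 N and the normal force is N = mg cos 41° = 90.565 N.
With no friction, a = g sin 41° = 6.5606 m/s².
Starting from rest over a distance of 6.1 m, v² = 2aL = 2 × 6.5606 × 6.1 = 80.0393, so v = 8.9465 m/s.

8.9 m/s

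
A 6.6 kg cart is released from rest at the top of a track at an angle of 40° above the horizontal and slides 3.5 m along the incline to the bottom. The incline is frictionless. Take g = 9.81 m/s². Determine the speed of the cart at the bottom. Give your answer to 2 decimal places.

6.64 m/s

The weight component along the incline is mg sin 40° = 41.618 N and the normal force is N = mg cos 40° = 49.598 N.
With no friction, a = g sin 40° = 6.3057 m/s².
Starting from rest over a distance of 3.5 m, v² = 2aL = 2 × 6.3057 × 3.5 = 44.1399, so v = 6.6438 m/s.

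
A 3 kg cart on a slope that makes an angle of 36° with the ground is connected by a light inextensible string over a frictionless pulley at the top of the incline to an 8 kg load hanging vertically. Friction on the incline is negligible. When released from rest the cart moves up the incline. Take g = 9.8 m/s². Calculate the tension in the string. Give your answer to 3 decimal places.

For the cart on the incline: the weight component along the slope is m₁g sin 36° = 3 × 9.8 × 0.5878 = 17.281 N and the normal force is N = m₁g cos 36° = 23.785 N.
Newton's second law for the cart (up-slope positive): T − 17.281 = 3 a. For the hanging load (downward positive): 8 × 9.8 − T = 8 a.
Adding the two equations eliminates T: 61.119 = 11 a, so a = 5.5563 m/s².
Then from the hanging load's equation, T = 8 × (9.8 − 5.5563) = 33.950 N.

33.950 N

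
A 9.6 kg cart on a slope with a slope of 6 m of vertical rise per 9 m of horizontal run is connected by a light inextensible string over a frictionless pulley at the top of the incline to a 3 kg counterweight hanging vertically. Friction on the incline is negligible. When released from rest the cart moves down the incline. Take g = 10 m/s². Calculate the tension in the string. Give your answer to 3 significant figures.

For the cart on the incline: the weight component along the slope is m₁g sin 33.69° = 9.6 × 10 × 0.5547 = 53.251 N and the normal force is N = m₁g cos 33.69° = 79.877 N.
Newton's second law for the cart (down-slope positive): 53.251 − T = 9.6 a. For the hanging counterweight (upward positive): T − 3 × 10 = 3 a.
Adding the two equations eliminates T: 23.251 = 12.6 a, so a = 1.8453 m/s².
Then from the hanging counterweight's equation, T = 3 × (10 + 1.8453) = 35.536 N.

35.5 N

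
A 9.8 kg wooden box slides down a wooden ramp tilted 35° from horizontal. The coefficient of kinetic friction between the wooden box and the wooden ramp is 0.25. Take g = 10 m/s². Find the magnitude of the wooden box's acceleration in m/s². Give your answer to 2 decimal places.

3.69 m/s²

Resolving the weight along the incline: the component pulling the wooden box down the slope is mg sin 35° = 9.8 × 10 × 0.5736 = 56.213 N, and the normal force is N = mg cos 35° = 9.8 × 10 × 0.8192 = 80.282 N.
Kinetic friction acts up the slope with magnitude f = μN = 0.25 × 80.282 = 20.070 N.
Net force along the incline is 56.213 − 20.070 = 36.143 N, so a = 36.143 / 9.8 = 3.6881 m/s².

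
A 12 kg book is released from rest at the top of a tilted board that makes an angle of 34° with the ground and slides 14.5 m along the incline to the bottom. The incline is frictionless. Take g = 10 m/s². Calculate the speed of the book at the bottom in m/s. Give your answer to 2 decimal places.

12.73 m/s

The weight component along the incline is mg sin 34° = 67.103 N and the normal force is N = mg cos 34° = 99.485 N.
With no friction, a = g sin 34° = 5.5919 m/s².
Starting from rest over a distance of 14.5 m, v² = 2aL = 2 × 5.5919 × 14.5 = 162.1651, so v = 12.7344 m/s.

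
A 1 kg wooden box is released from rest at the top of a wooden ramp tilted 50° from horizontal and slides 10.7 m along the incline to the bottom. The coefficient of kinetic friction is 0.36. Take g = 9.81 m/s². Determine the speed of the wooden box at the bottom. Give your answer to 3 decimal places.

10.594 m/s

The weight component along the incline is mg sin 50° = 7.515 N and the normal force is N = mg cos 50° = 6.306 N.
Friction up the slope is f = μN = 0.36 × 6.306 = 2.270 N, so the net downslope force is 7.515 − 2.270 = 5.245 N and a = 5.245 / 1 = 5.2450 m/s².
Starting from rest over a distance of 10.7 m, v² = 2aL = 2 × 5.2450 × 10.7 = 112.2430, so v = 10.5945 m/s.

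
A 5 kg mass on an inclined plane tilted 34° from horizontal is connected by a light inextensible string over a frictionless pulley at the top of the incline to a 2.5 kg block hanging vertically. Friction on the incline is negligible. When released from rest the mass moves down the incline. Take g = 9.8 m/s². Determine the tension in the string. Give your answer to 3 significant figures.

For the mass on the incline: the weight component along the slope is m₁g sin 34° = 5 × 9.8 × 0.5592 = 27.401 N and the normal force is N = m₁g cos 34° = 40.623 N.
Newton's second law for the mass (down-slope positive): 27.401 − T = 5 a. For the hanging block (upward positive): T − 2.5 × 9.8 = 2.5 a.
Adding the two equations eliminates T: 2.901 = 7.5 a, so a = 0.3868 m/s².
Then from the hanging block's equation, T = 2.5 × (9.8 + 0.3868) = 25.467 N.

25.5 N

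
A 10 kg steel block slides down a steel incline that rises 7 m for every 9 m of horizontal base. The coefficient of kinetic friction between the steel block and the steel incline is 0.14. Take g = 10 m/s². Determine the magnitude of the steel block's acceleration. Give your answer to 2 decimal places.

5.03 m/s²

Resolving the weight along the incline: the component pulling the steel block down the slope is mg sin 37.87° = 10 × 10 × 0.6139 = 61.390 N, and the normal force is N = mg cos 37.87° = 10 × 10 × 0.7894 = 78.940 N.
Kinetic friction acts up the slope with magnitude f = μN = 0.14 × 78.940 = 11.052 N.
Net force along the incline is 61.390 − 11.052 = 50.338 N, so a = 50.338 / 10 = 5.0338 m/s².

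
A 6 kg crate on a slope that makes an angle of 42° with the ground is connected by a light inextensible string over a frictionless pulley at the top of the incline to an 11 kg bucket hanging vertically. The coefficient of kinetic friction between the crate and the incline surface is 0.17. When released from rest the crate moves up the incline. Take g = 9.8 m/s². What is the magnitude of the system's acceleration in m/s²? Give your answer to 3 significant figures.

3.59 m/s²

For the crate on the incline: the weight component along the slope is m₁g sin 42° = 6 × 9.8 × 0.6691 = 39.343 N and the normal force is N = m₁g cos 42° = 43.697 N.
Kinetic friction opposes the crate's motion up the incline: f = μN = 0.17 × 43.697 = 7.428 N acting down the slope.
Newton's second law for the crate (up-slope positive): T − 39.343 − 7.428 = 6 a. For the hanging bucket (downward positive): 11 × 9.8 − T = 11 a.
Adding the two equations eliminates T: 61.029 = 17 a, so a = 3.5899 m/s².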